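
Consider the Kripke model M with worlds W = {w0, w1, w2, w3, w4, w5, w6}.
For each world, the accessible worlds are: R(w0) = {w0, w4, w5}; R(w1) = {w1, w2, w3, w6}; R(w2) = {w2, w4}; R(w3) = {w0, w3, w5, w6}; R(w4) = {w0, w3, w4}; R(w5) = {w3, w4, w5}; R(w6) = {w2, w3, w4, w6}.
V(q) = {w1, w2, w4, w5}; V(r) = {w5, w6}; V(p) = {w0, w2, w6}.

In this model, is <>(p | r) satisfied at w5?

Yes

At w5: <>(p | r) requires p | r at some successor in {w3, w4, w5}.
  p | r holds at w5, so <>(p | r) is true at w5.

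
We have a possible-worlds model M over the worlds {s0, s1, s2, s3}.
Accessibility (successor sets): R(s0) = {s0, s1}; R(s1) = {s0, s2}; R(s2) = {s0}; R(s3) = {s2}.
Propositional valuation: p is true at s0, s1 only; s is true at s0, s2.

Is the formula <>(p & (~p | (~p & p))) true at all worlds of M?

Let φ = <>(p & (~p | (~p & p))). Evaluate φ at each world:
  s0 (successors {s0, s1}): φ is false.
  s1 (successors {s0, s2}): φ is false.
  s2 (successors {s0}): φ is false.
  s3 (successors {s2}): φ is false.
Detail at s0 (counterexample):
  At s0: <>(p & (~p | (~p & p))) requires p & (~p | (~p & p)) at some successor in {s0, s1}.
    At s0: p & (~p | (~p & p)) is false.
    At s1: p & (~p | (~p & p)) is false.
  So <>(p & (~p | (~p & p))) is false at s0.

No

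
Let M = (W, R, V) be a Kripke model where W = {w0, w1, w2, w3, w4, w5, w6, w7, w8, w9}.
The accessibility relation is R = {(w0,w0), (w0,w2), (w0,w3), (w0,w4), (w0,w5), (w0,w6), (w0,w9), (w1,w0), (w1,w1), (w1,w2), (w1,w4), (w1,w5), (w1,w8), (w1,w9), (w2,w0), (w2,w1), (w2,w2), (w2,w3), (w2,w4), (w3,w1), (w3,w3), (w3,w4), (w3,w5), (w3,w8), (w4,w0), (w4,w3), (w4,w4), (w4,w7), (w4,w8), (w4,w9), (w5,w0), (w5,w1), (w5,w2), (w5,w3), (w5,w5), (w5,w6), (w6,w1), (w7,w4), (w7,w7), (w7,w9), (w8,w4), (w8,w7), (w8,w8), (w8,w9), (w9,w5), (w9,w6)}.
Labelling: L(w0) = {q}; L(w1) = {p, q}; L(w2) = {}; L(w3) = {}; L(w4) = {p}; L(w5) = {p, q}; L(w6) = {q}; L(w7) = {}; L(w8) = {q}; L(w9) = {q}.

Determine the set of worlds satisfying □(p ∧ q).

Recall that □ψ holds at a world iff ψ holds at every accessible world, and ◇ψ holds iff ψ holds at some accessible world.
Let φ = □(p ∧ q). Evaluate φ at each world:
  w0 (successors {w0, w2, w3, w4, w5, w6, w9}): φ is false.
  w1 (successors {w0, w1, w2, w4, w5, w8, w9}): φ is false.
  w2 (successors {w0, w1, w2, w3, w4}): φ is false.
  w3 (successors {w1, w3, w4, w5, w8}): φ is false.
  w4 (successors {w0, w3, w4, w7, w8, w9}): φ is false.
  w5 (successors {w0, w1, w2, w3, w5, w6}): φ is false.
  w6 (successors {w1}): φ is true.
  w7 (successors {w4, w7, w9}): φ is false.
  w8 (successors {w4, w7, w8, w9}): φ is false.
  w9 (successors {w5, w6}): φ is false.
For instance, at w7:
  At w7: □(p ∧ q) requires p ∧ q at every successor {w4, w7, w9}.
    p ∧ q fails at w4, so □(p ∧ q) is false at w7.
Satisfying worlds: {w6}

w6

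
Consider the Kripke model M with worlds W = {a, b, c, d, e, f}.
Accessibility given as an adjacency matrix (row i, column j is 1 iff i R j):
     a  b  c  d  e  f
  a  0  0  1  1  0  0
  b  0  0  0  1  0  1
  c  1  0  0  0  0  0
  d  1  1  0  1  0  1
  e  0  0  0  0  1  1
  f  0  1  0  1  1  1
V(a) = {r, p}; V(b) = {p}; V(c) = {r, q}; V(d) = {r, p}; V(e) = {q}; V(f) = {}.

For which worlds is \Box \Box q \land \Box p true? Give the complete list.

Let φ = \Box \Box q \land \Box p. Evaluate φ at each world:
  a (successors {c, d}): φ is false.
  b (successors {d, f}): φ is false.
  c (successors {a}): φ is false.
  d (successors {a, b, d, f}): φ is false.
  e (successors {e, f}): φ is false.
  f (successors {b, d, e, f}): φ is false.
For instance, at e:
  At e: \Box \Box q is false, \Box p is false, so \Box \Box q \land \Box p is false.
    At e: \Box \Box q requires \Box q at every successor {e, f}.
      \Box q fails at e, so \Box \Box q is false at e.
    At e: \Box p requires p at every successor {e, f}.
      p fails at e, so \Box p is false at e.
Satisfying worlds: none.

none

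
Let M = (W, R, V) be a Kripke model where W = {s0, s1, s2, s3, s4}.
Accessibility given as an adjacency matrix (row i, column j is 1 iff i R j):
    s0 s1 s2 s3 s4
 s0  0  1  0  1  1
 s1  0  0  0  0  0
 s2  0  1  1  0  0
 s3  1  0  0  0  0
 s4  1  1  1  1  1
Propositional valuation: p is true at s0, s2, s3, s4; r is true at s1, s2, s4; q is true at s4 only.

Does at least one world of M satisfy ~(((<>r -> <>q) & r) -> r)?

Let φ = ~(((<>r -> <>q) & r) -> r). Evaluate φ at each world:
  s0 (successors {s1, s3, s4}): φ is false.
  s1 (successors ∅): φ is false.
  s2 (successors {s1, s2}): φ is false.
  s3 (successors {s0}): φ is false.
  s4 (successors {s0, s1, s2, s3, s4}): φ is false.
For instance, at s4:
  At s4: ((<>r -> <>q) & r) -> r is true, so ~(((<>r -> <>q) & r) -> r) is false.
    At s4: (<>r -> <>q) & r is true, r is true, so ((<>r -> <>q) & r) -> r is true.
      At s4: <>r -> <>q is true, r is true, so (<>r -> <>q) & r is true.

No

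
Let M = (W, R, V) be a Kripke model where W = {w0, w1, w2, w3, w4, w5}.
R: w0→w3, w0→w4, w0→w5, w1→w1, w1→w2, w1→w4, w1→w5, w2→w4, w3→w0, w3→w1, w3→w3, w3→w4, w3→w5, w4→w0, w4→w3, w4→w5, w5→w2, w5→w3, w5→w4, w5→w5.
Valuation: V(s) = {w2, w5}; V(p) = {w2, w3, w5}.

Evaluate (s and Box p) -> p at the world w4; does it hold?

Yes

Recall that Box ψ holds at a world iff ψ holds at every accessible world, and Dia ψ holds iff ψ holds at some accessible world.
At w4: s and Box p is false, p is false, so (s and Box p) -> p is true.
  At w4: s is false, Box p is false, so s and Box p is false.
    At w4: Box p requires p at every successor {w0, w3, w5}.
      p fails at w0, so Box p is false at w4.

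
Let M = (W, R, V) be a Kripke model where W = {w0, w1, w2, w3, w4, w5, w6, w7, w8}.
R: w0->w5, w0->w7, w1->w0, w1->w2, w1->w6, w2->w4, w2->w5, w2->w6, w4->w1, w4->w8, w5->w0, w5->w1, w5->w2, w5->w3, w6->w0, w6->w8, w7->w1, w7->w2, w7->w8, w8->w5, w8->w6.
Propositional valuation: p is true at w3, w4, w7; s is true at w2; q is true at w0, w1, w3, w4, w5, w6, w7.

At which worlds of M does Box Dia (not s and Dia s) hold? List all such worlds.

Let φ = Box Dia (not s and Dia s). Evaluate φ at each world:
  w0 (successors {w5, w7}): φ is true.
  w1 (successors {w0, w2, w6}): φ is false.
  w2 (successors {w4, w5, w6}): φ is false.
  w3 (successors ∅): φ is true.
  w4 (successors {w1, w8}): φ is false.
  w5 (successors {w0, w1, w2, w3}): φ is false.
  w6 (successors {w0, w8}): φ is true.
  w7 (successors {w1, w2, w8}): φ is false.
  w8 (successors {w5, w6}): φ is false.
For instance, at w2:
  At w2: Box Dia (not s and Dia s) requires Dia (not s and Dia s) at every successor {w4, w5, w6}.
    Dia (not s and Dia s) fails at w6, so Box Dia (not s and Dia s) is false at w2.
      At w6: Dia (not s and Dia s) requires not s and Dia s at some successor in {w0, w8}.
        At w0: not s and Dia s is false.
        At w8: not s and Dia s is false.
      So Dia (not s and Dia s) is false at w6.
Satisfying worlds: {w0, w3, w6}

w0, w3, w6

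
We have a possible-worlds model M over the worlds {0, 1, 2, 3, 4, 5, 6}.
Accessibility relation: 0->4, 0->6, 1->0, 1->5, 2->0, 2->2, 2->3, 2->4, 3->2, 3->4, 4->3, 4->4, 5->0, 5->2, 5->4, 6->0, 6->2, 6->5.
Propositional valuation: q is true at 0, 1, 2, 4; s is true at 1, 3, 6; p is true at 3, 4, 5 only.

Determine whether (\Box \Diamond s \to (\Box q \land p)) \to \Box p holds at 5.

No

At 5: \Box \Diamond s \to (\Box q \land p) is true, \Box p is false, so (\Box \Diamond s \to (\Box q \land p)) \to \Box p is false.
  At 5: \Box \Diamond s is true, \Box q \land p is true, so \Box \Diamond s \to (\Box q \land p) is true.
    At 5: \Box \Diamond s requires \Diamond s at every successor {0, 2, 4}.
      At 0: \Diamond s is true.
      At 2: \Diamond s is true.
      At 4: \Diamond s is true.
    So \Box \Diamond s is true at 5.
    At 5: \Box q is true, p is true, so \Box q \land p is true.
      At 5: \Box q requires q at every successor {0, 2, 4}.
        At 0: q is true.
        At 2: q is true.
        At 4: q is true.
      So \Box q is true at 5.
  At 5: \Box p requires p at every successor {0, 2, 4}.
    p fails at 0, so \Box p is false at 5.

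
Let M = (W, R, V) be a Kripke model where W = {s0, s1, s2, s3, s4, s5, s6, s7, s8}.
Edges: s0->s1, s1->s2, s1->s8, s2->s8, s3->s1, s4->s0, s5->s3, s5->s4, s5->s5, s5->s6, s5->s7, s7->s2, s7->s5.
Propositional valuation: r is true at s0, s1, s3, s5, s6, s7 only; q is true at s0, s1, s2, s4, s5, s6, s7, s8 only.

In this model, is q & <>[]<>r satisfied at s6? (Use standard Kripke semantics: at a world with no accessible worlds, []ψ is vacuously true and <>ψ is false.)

No

At s6: q is true, <>[]<>r is false, so q & <>[]<>r is false.
  At s6: no accessible worlds, so <>[]<>r is false.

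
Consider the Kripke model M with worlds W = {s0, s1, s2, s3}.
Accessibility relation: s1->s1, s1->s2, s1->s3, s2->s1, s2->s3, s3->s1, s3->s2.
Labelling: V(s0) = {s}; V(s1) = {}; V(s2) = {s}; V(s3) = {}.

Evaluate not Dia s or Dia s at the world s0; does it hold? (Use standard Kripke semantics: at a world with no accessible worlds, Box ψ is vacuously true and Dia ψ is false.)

Yes

Recall that Dia ψ holds at a world iff ψ holds at some accessible world.
At s0: not Dia s is true, Dia s is false, so not Dia s or Dia s is true.
  At s0: Dia s is false, so not Dia s is true.
    At s0: no accessible worlds, so Dia s is false.
  At s0: no accessible worlds, so Dia s is false.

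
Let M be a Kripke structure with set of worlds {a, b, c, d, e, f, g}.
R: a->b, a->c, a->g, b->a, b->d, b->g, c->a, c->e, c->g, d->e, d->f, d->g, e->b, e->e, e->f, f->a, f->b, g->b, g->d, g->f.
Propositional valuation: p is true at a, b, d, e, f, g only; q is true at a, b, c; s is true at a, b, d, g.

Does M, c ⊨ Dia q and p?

No

Recall that Dia ψ holds at a world iff ψ holds at some accessible world.
At c: Dia q is true, p is false, so Dia q and p is false.
  At c: Dia q requires q at some successor in {a, e, g}.
    q holds at a, so Dia q is true at c.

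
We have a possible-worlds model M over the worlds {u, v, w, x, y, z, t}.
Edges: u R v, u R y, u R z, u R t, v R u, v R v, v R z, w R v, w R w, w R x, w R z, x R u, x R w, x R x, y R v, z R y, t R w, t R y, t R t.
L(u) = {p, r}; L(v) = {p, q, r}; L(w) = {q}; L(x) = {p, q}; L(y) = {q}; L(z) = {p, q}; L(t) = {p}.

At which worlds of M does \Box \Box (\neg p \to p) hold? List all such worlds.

Let φ = \Box \Box (\neg p \to p). Evaluate φ at each world:
  u (successors {v, y, z, t}): φ is false.
  v (successors {u, v, z}): φ is false.
  w (successors {v, w, x, z}): φ is false.
  x (successors {u, w, x}): φ is false.
  y (successors {v}): φ is true.
  z (successors {y}): φ is true.
  t (successors {w, y, t}): φ is false.
For instance, at x:
  At x: \Box \Box (\neg p \to p) requires \Box (\neg p \to p) at every successor {u, w, x}.
    \Box (\neg p \to p) fails at u, so \Box \Box (\neg p \to p) is false at x.
      At u: \Box (\neg p \to p) requires \neg p \to p at every successor {v, y, z, t}.
        \neg p \to p fails at y, so \Box (\neg p \to p) is false at u.
Satisfying worlds: {y, z}

y, z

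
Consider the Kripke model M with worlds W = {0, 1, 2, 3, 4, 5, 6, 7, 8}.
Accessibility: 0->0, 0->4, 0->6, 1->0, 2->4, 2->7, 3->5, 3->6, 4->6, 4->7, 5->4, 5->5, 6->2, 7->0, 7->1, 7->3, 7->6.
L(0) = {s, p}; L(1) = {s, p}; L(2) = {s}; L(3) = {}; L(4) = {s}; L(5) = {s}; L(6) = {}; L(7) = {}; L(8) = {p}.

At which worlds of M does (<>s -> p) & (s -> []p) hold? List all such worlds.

1, 8

Let φ = (<>s -> p) & (s -> []p). Evaluate φ at each world:
  0 (successors {0, 4, 6}): φ is false.
  1 (successors {0}): φ is true.
  2 (successors {4, 7}): φ is false.
  3 (successors {5, 6}): φ is false.
  4 (successors {6, 7}): φ is false.
  5 (successors {4, 5}): φ is false.
  6 (successors {2}): φ is false.
  7 (successors {0, 1, 3, 6}): φ is false.
  8 (successors ∅): φ is true.
For instance, at 1:
  At 1: <>s -> p is true, s -> []p is true, so (<>s -> p) & (s -> []p) is true.
    At 1: <>s is true, p is true, so <>s -> p is true.
      At 1: <>s requires s at some successor in {0}.
        s holds at 0, so <>s is true at 1.
    At 1: s is true, []p is true, so s -> []p is true.
      At 1: []p requires p at every successor {0}.
        At 0: p is true.
      So []p is true at 1.
Satisfying worlds: {1, 8}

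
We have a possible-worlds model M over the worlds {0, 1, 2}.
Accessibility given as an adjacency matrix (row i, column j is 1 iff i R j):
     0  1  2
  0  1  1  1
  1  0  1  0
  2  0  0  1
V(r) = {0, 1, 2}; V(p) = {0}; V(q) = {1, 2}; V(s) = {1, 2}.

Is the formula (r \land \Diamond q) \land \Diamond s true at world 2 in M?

Recall that \Diamond ψ holds at a world iff ψ holds at some accessible world.
At 2: r \land \Diamond q is true, \Diamond s is true, so (r \land \Diamond q) \land \Diamond s is true.
  At 2: r is true, \Diamond q is true, so r \land \Diamond q is true.
    At 2: \Diamond q requires q at some successor in {2}.
      q holds at 2, so \Diamond q is true at 2.
  At 2: \Diamond s requires s at some successor in {2}.
    s holds at 2, so \Diamond s is true at 2.

Yes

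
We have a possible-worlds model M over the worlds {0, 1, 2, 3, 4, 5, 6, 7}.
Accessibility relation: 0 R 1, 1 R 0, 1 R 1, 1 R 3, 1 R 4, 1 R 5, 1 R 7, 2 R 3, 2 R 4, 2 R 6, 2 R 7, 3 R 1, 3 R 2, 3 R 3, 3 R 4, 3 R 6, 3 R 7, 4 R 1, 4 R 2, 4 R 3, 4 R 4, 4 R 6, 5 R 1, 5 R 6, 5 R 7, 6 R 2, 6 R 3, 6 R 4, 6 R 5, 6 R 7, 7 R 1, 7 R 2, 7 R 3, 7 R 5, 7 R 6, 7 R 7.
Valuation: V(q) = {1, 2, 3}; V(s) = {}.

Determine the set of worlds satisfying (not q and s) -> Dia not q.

0, 1, 2, 3, 4, 5, 6, 7

Let φ = (not q and s) -> Dia not q. Evaluate φ at each world:
  0 (successors {1}): φ is true.
  1 (successors {0, 1, 3, 4, 5, 7}): φ is true.
  2 (successors {3, 4, 6, 7}): φ is true.
  3 (successors {1, 2, 3, 4, 6, 7}): φ is true.
  4 (successors {1, 2, 3, 4, 6}): φ is true.
  5 (successors {1, 6, 7}): φ is true.
  6 (successors {2, 3, 4, 5, 7}): φ is true.
  7 (successors {1, 2, 3, 5, 6, 7}): φ is true.
For instance, at 2:
  At 2: not q and s is false, Dia not q is true, so (not q and s) -> Dia not q is true.
    At 2: Dia not q requires not q at some successor in {3, 4, 6, 7}.
      not q holds at 4, so Dia not q is true at 2.
Satisfying worlds: {0, 1, 2, 3, 4, 5, 6, 7}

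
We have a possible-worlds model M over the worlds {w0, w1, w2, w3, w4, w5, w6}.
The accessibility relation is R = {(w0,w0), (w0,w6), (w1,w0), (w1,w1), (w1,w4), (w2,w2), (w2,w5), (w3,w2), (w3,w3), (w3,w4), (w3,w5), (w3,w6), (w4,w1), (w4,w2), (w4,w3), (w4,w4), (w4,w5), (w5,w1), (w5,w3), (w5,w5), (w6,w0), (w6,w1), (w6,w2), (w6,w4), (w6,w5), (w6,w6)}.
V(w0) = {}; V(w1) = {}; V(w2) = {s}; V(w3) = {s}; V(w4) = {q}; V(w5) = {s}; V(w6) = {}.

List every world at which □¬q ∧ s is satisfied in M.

w2, w5

Let φ = □¬q ∧ s. Evaluate φ at each world:
  w0 (successors {w0, w6}): φ is false.
  w1 (successors {w0, w1, w4}): φ is false.
  w2 (successors {w2, w5}): φ is true.
  w3 (successors {w2, w3, w4, w5, w6}): φ is false.
  w4 (successors {w1, w2, w3, w4, w5}): φ is false.
  w5 (successors {w1, w3, w5}): φ is true.
  w6 (successors {w0, w1, w2, w4, w5, w6}): φ is false.
For instance, at w1:
  At w1: □¬q is false, s is false, so □¬q ∧ s is false.
    At w1: □¬q requires ¬q at every successor {w0, w1, w4}.
      ¬q fails at w4, so □¬q is false at w1.
Satisfying worlds: {w2, w5}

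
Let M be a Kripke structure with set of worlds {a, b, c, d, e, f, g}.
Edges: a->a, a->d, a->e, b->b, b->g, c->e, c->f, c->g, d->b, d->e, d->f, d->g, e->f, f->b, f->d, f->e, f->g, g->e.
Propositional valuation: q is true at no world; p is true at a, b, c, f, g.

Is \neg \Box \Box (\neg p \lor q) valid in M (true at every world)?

Let φ = \neg \Box \Box (\neg p \lor q). Evaluate φ at each world:
  a (successors {a, d, e}): φ is true.
  b (successors {b, g}): φ is true.
  c (successors {e, f, g}): φ is true.
  d (successors {b, e, f, g}): φ is true.
  e (successors {f}): φ is true.
  f (successors {b, d, e, g}): φ is true.
  g (successors {e}): φ is true.
For instance, at a:
  At a: \Box \Box (\neg p \lor q) is false, so \neg \Box \Box (\neg p \lor q) is true.
    At a: \Box \Box (\neg p \lor q) requires \Box (\neg p \lor q) at every successor {a, d, e}.
      \Box (\neg p \lor q) fails at a, so \Box \Box (\neg p \lor q) is false at a.

Yes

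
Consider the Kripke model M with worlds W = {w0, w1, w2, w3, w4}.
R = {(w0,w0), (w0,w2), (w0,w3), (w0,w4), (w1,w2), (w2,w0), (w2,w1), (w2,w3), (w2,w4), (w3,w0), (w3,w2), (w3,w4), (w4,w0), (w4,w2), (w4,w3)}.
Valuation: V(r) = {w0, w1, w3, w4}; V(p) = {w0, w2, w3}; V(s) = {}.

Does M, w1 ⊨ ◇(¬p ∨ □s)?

No

At w1: ◇(¬p ∨ □s) requires ¬p ∨ □s at some successor in {w2}.
  At w2: ¬p ∨ □s is false.
So ◇(¬p ∨ □s) is false at w1.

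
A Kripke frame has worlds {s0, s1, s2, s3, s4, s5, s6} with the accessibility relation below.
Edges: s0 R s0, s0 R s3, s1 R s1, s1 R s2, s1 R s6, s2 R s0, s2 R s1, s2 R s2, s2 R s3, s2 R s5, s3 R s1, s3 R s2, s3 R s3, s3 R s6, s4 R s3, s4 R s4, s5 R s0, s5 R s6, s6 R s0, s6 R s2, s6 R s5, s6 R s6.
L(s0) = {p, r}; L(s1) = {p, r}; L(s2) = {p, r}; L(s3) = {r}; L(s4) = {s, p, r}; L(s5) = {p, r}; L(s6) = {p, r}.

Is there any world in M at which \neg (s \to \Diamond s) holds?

No

Recall that \Diamond ψ holds at a world iff ψ holds at some accessible world.
Let φ = \neg (s \to \Diamond s). Evaluate φ at each world:
  s0 (successors {s0, s3}): φ is false.
  s1 (successors {s1, s2, s6}): φ is false.
  s2 (successors {s0, s1, s2, s3, s5}): φ is false.
  s3 (successors {s1, s2, s3, s6}): φ is false.
  s4 (successors {s3, s4}): φ is false.
  s5 (successors {s0, s6}): φ is false.
  s6 (successors {s0, s2, s5, s6}): φ is false.
For instance, at s4:
  At s4: s \to \Diamond s is true, so \neg (s \to \Diamond s) is false.
    At s4: s is true, \Diamond s is true, so s \to \Diamond s is true.
      At s4: \Diamond s requires s at some successor in {s3, s4}.
        s holds at s4, so \Diamond s is true at s4.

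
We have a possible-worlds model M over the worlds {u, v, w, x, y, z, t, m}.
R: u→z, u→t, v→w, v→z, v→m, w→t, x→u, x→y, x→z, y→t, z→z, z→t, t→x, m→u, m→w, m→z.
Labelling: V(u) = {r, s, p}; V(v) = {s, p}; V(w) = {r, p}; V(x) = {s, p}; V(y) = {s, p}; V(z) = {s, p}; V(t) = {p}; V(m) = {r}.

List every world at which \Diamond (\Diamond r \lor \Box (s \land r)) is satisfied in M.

Let φ = \Diamond (\Diamond r \lor \Box (s \land r)). Evaluate φ at each world:
  u (successors {z, t}): φ is false.
  v (successors {w, z, m}): φ is true.
  w (successors {t}): φ is false.
  x (successors {u, y, z}): φ is false.
  y (successors {t}): φ is false.
  z (successors {z, t}): φ is false.
  t (successors {x}): φ is true.
  m (successors {u, w, z}): φ is false.
For instance, at u:
  At u: \Diamond (\Diamond r \lor \Box (s \land r)) requires \Diamond r \lor \Box (s \land r) at some successor in {z, t}.
    At z: \Diamond r \lor \Box (s \land r) is false.
    At t: \Diamond r \lor \Box (s \land r) is false.
  So \Diamond (\Diamond r \lor \Box (s \land r)) is false at u.
Satisfying worlds: {v, t}

v, t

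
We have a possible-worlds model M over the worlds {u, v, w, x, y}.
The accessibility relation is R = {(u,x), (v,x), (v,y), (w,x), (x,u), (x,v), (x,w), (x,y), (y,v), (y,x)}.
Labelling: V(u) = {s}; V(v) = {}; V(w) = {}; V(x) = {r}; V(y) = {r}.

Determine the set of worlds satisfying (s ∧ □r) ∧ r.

none

Let φ = (s ∧ □r) ∧ r. Evaluate φ at each world:
  u (successors {x}): φ is false.
  v (successors {x, y}): φ is false.
  w (successors {x}): φ is false.
  x (successors {u, v, w, y}): φ is false.
  y (successors {v, x}): φ is false.
For instance, at u:
  At u: s ∧ □r is true, r is false, so (s ∧ □r) ∧ r is false.
    At u: s is true, □r is true, so s ∧ □r is true.
      At u: □r requires r at every successor {x}.
        At x: r is true.
      So □r is true at u.
Satisfying worlds: none.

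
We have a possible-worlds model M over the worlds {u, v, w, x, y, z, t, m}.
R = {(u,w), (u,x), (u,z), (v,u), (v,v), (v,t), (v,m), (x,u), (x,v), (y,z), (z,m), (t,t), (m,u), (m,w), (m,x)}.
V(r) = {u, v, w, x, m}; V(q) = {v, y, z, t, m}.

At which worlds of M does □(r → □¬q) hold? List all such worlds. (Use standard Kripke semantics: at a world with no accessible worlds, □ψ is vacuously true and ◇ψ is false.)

w, y, z, t

Recall that □ψ holds at a world iff ψ holds at every accessible world, and ◇ψ holds iff ψ holds at some accessible world.
Let φ = □(r → □¬q). Evaluate φ at each world:
  u (successors {w, x, z}): φ is false.
  v (successors {u, v, t, m}): φ is false.
  w (successors ∅): φ is true.
  x (successors {u, v}): φ is false.
  y (successors {z}): φ is true.
  z (successors {m}): φ is true.
  t (successors {t}): φ is true.
  m (successors {u, w, x}): φ is false.
For instance, at v:
  At v: □(r → □¬q) requires r → □¬q at every successor {u, v, t, m}.
    r → □¬q fails at u, so □(r → □¬q) is false at v.
      At u: r is true, □¬q is false, so r → □¬q is false.
Satisfying worlds: {w, y, z, t}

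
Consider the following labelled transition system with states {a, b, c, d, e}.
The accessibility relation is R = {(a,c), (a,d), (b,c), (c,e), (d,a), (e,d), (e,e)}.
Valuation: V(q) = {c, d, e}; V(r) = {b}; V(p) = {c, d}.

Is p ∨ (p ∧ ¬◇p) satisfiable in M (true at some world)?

Yes

Let φ = p ∨ (p ∧ ¬◇p). Evaluate φ at each world:
  a (successors {c, d}): φ is false.
  b (successors {c}): φ is false.
  c (successors {e}): φ is true.
  d (successors {a}): φ is true.
  e (successors {d, e}): φ is false.
Detail at c (witness):
  At c: p is true, p ∧ ¬◇p is true, so p ∨ (p ∧ ¬◇p) is true.
    At c: p is true, ¬◇p is true, so p ∧ ¬◇p is true.
      At c: ◇p is false, so ¬◇p is true.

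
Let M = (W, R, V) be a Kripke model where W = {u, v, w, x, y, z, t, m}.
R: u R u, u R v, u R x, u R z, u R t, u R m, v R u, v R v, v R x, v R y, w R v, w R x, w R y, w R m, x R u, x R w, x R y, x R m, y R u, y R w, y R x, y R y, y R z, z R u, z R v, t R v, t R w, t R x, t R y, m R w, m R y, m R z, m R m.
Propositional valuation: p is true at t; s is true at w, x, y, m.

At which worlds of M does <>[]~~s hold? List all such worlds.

Let φ = <>[]~~s. Evaluate φ at each world:
  u (successors {u, v, x, z, t, m}): φ is false.
  v (successors {u, v, x, y}): φ is false.
  w (successors {v, x, y, m}): φ is false.
  x (successors {u, w, y, m}): φ is false.
  y (successors {u, w, x, y, z}): φ is false.
  z (successors {u, v}): φ is false.
  t (successors {v, w, x, y}): φ is false.
  m (successors {w, y, z, m}): φ is false.
For instance, at u:
  At u: <>[]~~s requires []~~s at some successor in {u, v, x, z, t, m}.
    At u: []~~s is false.
    At v: []~~s is false.
    At x: []~~s is false.
    At z: []~~s is false.
    At t: []~~s is false.
    At m: []~~s is false.
  So <>[]~~s is false at u.
Satisfying worlds: none.

none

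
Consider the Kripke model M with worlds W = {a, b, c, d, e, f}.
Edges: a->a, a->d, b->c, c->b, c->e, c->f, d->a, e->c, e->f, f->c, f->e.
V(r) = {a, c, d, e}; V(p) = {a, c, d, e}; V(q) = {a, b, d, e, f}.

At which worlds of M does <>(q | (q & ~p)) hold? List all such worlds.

Let φ = <>(q | (q & ~p)). Evaluate φ at each world:
  a (successors {a, d}): φ is true.
  b (successors {c}): φ is false.
  c (successors {b, e, f}): φ is true.
  d (successors {a}): φ is true.
  e (successors {c, f}): φ is true.
  f (successors {c, e}): φ is true.
For instance, at f:
  At f: <>(q | (q & ~p)) requires q | (q & ~p) at some successor in {c, e}.
    q | (q & ~p) holds at e, so <>(q | (q & ~p)) is true at f.
Satisfying worlds: {a, c, d, e, f}

a, c, d, e, f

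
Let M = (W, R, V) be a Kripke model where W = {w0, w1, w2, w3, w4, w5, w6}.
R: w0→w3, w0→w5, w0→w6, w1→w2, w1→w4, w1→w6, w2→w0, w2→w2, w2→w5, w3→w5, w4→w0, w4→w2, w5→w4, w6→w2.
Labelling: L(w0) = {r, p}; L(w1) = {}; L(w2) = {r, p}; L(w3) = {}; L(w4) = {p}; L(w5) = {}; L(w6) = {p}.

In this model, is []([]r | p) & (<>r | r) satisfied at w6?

Recall that []ψ holds at a world iff ψ holds at every accessible world, and <>ψ holds iff ψ holds at some accessible world.
At w6: []([]r | p) is true, <>r | r is true, so []([]r | p) & (<>r | r) is true.
  At w6: []([]r | p) requires []r | p at every successor {w2}.
      At w2: []r is false, p is true, so []r | p is true.
  So []([]r | p) is true at w6.
  At w6: <>r is true, r is false, so <>r | r is true.
    At w6: <>r requires r at some successor in {w2}.
      r holds at w2, so <>r is true at w6.

Yes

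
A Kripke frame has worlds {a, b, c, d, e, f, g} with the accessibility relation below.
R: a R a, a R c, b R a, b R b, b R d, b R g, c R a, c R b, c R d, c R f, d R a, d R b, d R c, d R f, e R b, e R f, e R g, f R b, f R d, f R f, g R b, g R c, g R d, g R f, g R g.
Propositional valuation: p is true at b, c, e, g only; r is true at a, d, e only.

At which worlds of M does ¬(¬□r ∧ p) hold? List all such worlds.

Recall that □ψ holds at a world iff ψ holds at every accessible world, and ◇ψ holds iff ψ holds at some accessible world.
Let φ = ¬(¬□r ∧ p). Evaluate φ at each world:
  a (successors {a, c}): φ is true.
  b (successors {a, b, d, g}): φ is false.
  c (successors {a, b, d, f}): φ is false.
  d (successors {a, b, c, f}): φ is true.
  e (successors {b, f, g}): φ is false.
  f (successors {b, d, f}): φ is true.
  g (successors {b, c, d, f, g}): φ is false.
For instance, at e:
  At e: ¬□r ∧ p is true, so ¬(¬□r ∧ p) is false.
    At e: ¬□r is true, p is true, so ¬□r ∧ p is true.
      At e: □r is false, so ¬□r is true.
Satisfying worlds: {a, d, f}

a, d, f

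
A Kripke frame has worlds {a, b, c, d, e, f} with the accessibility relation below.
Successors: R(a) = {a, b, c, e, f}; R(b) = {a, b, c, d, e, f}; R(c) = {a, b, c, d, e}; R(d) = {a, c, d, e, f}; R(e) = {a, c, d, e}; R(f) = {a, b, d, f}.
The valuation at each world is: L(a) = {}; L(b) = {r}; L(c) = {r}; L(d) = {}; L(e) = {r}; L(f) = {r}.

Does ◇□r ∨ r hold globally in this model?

Let φ = ◇□r ∨ r. Evaluate φ at each world:
  a (successors {a, b, c, e, f}): φ is false.
  b (successors {a, b, c, d, e, f}): φ is true.
  c (successors {a, b, c, d, e}): φ is true.
  d (successors {a, c, d, e, f}): φ is false.
  e (successors {a, c, d, e}): φ is true.
  f (successors {a, b, d, f}): φ is true.
Detail at a (counterexample):
  At a: ◇□r is false, r is false, so ◇□r ∨ r is false.
    At a: ◇□r requires □r at some successor in {a, b, c, e, f}.
      At a: □r is false.
      At b: □r is false.
      At c: □r is false.
      At e: □r is false.
      At f: □r is false.
    So ◇□r is false at a.

No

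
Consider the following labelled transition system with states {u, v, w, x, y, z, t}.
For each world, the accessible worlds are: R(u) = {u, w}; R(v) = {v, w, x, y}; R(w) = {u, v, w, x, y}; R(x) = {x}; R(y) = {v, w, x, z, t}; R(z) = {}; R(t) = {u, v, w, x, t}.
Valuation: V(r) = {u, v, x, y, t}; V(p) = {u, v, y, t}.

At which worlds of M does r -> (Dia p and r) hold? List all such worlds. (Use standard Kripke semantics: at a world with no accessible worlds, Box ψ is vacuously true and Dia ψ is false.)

Let φ = r -> (Dia p and r). Evaluate φ at each world:
  u (successors {u, w}): φ is true.
  v (successors {v, w, x, y}): φ is true.
  w (successors {u, v, w, x, y}): φ is true.
  x (successors {x}): φ is false.
  y (successors {v, w, x, z, t}): φ is true.
  z (successors ∅): φ is true.
  t (successors {u, v, w, x, t}): φ is true.
For instance, at x:
  At x: r is true, Dia p and r is false, so r -> (Dia p and r) is false.
    At x: Dia p is false, r is true, so Dia p and r is false.
      At x: Dia p requires p at some successor in {x}.
        At x: p is false.
      So Dia p is false at x.
Satisfying worlds: {u, v, w, y, z, t}

u, v, w, y, z, t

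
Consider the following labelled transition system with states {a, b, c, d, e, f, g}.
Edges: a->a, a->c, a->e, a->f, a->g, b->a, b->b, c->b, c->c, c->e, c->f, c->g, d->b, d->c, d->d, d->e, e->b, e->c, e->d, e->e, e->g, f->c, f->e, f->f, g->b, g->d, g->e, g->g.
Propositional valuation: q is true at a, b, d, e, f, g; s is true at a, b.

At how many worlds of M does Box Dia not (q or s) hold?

1

Let φ = Box Dia not (q or s). Evaluate φ at each world:
  a (successors {a, c, e, f, g}): φ is false.
  b (successors {a, b}): φ is false.
  c (successors {b, c, e, f, g}): φ is false.
  d (successors {b, c, d, e}): φ is false.
  e (successors {b, c, d, e, g}): φ is false.
  f (successors {c, e, f}): φ is true.
  g (successors {b, d, e, g}): φ is false.
For instance, at e:
  At e: Box Dia not (q or s) requires Dia not (q or s) at every successor {b, c, d, e, g}.
    Dia not (q or s) fails at b, so Box Dia not (q or s) is false at e.
      At b: Dia not (q or s) requires not (q or s) at some successor in {a, b}.
        At a: not (q or s) is false.
        At b: not (q or s) is false.
      So Dia not (q or s) is false at b.
Satisfying worlds: {f}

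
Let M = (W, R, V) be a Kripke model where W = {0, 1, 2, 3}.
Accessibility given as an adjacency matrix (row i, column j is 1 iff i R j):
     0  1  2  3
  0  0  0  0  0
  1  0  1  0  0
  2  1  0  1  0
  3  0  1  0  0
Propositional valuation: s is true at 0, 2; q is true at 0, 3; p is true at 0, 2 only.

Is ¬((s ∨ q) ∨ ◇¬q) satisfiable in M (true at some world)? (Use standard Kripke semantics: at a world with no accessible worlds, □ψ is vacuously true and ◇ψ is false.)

No

Recall that ◇ψ holds at a world iff ψ holds at some accessible world.
Let φ = ¬((s ∨ q) ∨ ◇¬q). Evaluate φ at each world:
  0 (successors ∅): φ is false.
  1 (successors {1}): φ is false.
  2 (successors {0, 2}): φ is false.
  3 (successors {1}): φ is false.
For instance, at 3:
  At 3: (s ∨ q) ∨ ◇¬q is true, so ¬((s ∨ q) ∨ ◇¬q) is false.
    At 3: s ∨ q is true, ◇¬q is true, so (s ∨ q) ∨ ◇¬q is true.
      At 3: ◇¬q requires ¬q at some successor in {1}.
        ¬q holds at 1, so ◇¬q is true at 3.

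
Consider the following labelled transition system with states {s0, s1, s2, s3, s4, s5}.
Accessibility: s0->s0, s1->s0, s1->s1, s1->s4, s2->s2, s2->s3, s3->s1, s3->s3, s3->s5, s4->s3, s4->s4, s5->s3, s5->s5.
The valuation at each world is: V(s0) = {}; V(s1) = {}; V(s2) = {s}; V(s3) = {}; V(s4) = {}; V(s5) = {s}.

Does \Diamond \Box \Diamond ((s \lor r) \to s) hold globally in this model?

Let φ = \Diamond \Box \Diamond ((s \lor r) \to s). Evaluate φ at each world:
  s0 (successors {s0}): φ is true.
  s1 (successors {s0, s1, s4}): φ is true.
  s2 (successors {s2, s3}): φ is true.
  s3 (successors {s1, s3, s5}): φ is true.
  s4 (successors {s3, s4}): φ is true.
  s5 (successors {s3, s5}): φ is true.
For instance, at s5:
  At s5: \Diamond \Box \Diamond ((s \lor r) \to s) requires \Box \Diamond ((s \lor r) \to s) at some successor in {s3, s5}.
    \Box \Diamond ((s \lor r) \to s) holds at s3, so \Diamond \Box \Diamond ((s \lor r) \to s) is true at s5.
      At s3: \Box \Diamond ((s \lor r) \to s) requires \Diamond ((s \lor r) \to s) at every successor {s1, s3, s5}.
        At s1: \Diamond ((s \lor r) \to s) is true.
        At s3: \Diamond ((s \lor r) \to s) is true.
        At s5: \Diamond ((s \lor r) \to s) is true.
      So \Box \Diamond ((s \lor r) \to s) is true at s3.

Yes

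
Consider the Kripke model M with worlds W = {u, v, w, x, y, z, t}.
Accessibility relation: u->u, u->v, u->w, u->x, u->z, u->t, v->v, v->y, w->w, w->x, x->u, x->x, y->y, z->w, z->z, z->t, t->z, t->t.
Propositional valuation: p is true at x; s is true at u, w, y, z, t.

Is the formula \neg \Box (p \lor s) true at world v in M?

Yes

At v: \Box (p \lor s) is false, so \neg \Box (p \lor s) is true.
  At v: \Box (p \lor s) requires p \lor s at every successor {v, y}.
    p \lor s fails at v, so \Box (p \lor s) is false at v.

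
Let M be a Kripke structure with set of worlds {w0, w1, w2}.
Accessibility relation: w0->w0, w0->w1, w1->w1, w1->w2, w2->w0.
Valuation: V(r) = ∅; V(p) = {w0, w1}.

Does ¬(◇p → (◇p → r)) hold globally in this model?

Yes

Let φ = ¬(◇p → (◇p → r)). Evaluate φ at each world:
  w0 (successors {w0, w1}): φ is true.
  w1 (successors {w1, w2}): φ is true.
  w2 (successors {w0}): φ is true.
For instance, at w0:
  At w0: ◇p → (◇p → r) is false, so ¬(◇p → (◇p → r)) is true.
    At w0: ◇p is true, ◇p → r is false, so ◇p → (◇p → r) is false.
      At w0: ◇p requires p at some successor in {w0, w1}.
        p holds at w0, so ◇p is true at w0.
      At w0: ◇p is true, r is false, so ◇p → r is false.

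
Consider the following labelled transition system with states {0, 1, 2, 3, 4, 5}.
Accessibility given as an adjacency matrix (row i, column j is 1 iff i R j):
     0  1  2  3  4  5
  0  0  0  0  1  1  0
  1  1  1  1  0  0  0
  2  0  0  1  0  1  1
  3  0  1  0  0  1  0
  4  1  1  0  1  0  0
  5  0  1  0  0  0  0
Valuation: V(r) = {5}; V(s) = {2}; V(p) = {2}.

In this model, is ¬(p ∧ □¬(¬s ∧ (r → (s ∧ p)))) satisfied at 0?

At 0: p ∧ □¬(¬s ∧ (r → (s ∧ p))) is false, so ¬(p ∧ □¬(¬s ∧ (r → (s ∧ p)))) is true.
  At 0: p is false, □¬(¬s ∧ (r → (s ∧ p))) is false, so p ∧ □¬(¬s ∧ (r → (s ∧ p))) is false.
    At 0: □¬(¬s ∧ (r → (s ∧ p))) requires ¬(¬s ∧ (r → (s ∧ p))) at every successor {3, 4}.
      ¬(¬s ∧ (r → (s ∧ p))) fails at 3, so □¬(¬s ∧ (r → (s ∧ p))) is false at 0.

Yes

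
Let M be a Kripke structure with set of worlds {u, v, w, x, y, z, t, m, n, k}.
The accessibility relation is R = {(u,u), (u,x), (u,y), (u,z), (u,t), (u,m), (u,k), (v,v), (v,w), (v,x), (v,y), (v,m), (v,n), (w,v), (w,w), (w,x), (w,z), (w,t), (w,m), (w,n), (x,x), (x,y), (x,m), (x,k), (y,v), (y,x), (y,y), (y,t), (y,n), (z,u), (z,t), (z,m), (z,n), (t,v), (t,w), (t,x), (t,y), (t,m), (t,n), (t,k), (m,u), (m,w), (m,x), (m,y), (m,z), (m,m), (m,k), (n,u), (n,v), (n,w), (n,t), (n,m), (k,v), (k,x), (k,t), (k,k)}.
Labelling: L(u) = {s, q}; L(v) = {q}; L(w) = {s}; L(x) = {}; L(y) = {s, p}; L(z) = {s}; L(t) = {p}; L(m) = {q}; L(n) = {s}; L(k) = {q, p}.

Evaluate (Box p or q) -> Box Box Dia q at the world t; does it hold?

Recall that Box ψ holds at a world iff ψ holds at every accessible world, and Dia ψ holds iff ψ holds at some accessible world.
At t: Box p or q is false, Box Box Dia q is true, so (Box p or q) -> Box Box Dia q is true.
  At t: Box p is false, q is false, so Box p or q is false.
    At t: Box p requires p at every successor {v, w, x, y, m, n, k}.
      p fails at v, so Box p is false at t.
  At t: Box Box Dia q requires Box Dia q at every successor {v, w, x, y, m, n, k}.
    At v: Box Dia q is true.
    At w: Box Dia q is true.
    At x: Box Dia q is true.
    At y: Box Dia q is true.
    At m: Box Dia q is true.
    At n: Box Dia q is true.
    At k: Box Dia q is true.
  So Box Box Dia q is true at t.

Yes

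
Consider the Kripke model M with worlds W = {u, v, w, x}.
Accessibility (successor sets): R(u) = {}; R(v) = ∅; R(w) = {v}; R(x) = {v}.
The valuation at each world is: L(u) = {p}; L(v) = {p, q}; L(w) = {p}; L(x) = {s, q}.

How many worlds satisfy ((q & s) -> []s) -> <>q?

2

Recall that []ψ holds at a world iff ψ holds at every accessible world, and <>ψ holds iff ψ holds at some accessible world.
Let φ = ((q & s) -> []s) -> <>q. Evaluate φ at each world:
  u (successors ∅): φ is false.
  v (successors ∅): φ is false.
  w (successors {v}): φ is true.
  x (successors {v}): φ is true.
For instance, at w:
  At w: (q & s) -> []s is true, <>q is true, so ((q & s) -> []s) -> <>q is true.
    At w: q & s is false, []s is false, so (q & s) -> []s is true.
      At w: []s requires s at every successor {v}.
        s fails at v, so []s is false at w.
    At w: <>q requires q at some successor in {v}.
      q holds at v, so <>q is true at w.
Satisfying worlds: {w, x}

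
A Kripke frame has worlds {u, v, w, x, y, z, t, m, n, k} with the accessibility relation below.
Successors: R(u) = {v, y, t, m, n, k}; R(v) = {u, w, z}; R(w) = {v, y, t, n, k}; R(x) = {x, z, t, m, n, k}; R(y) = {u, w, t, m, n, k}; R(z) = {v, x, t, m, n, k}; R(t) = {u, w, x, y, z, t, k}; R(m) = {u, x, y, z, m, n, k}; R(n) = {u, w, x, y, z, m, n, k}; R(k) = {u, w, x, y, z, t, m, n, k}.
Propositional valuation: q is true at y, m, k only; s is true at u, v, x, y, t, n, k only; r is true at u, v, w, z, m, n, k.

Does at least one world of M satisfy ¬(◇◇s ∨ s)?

Let φ = ¬(◇◇s ∨ s). Evaluate φ at each world:
  u (successors {v, y, t, m, n, k}): φ is false.
  v (successors {u, w, z}): φ is false.
  w (successors {v, y, t, n, k}): φ is false.
  x (successors {x, z, t, m, n, k}): φ is false.
  y (successors {u, w, t, m, n, k}): φ is false.
  z (successors {v, x, t, m, n, k}): φ is false.
  t (successors {u, w, x, y, z, t, k}): φ is false.
  m (successors {u, x, y, z, m, n, k}): φ is false.
  n (successors {u, w, x, y, z, m, n, k}): φ is false.
  k (successors {u, w, x, y, z, t, m, n, k}): φ is false.
For instance, at x:
  At x: ◇◇s ∨ s is true, so ¬(◇◇s ∨ s) is false.
    At x: ◇◇s is true, s is true, so ◇◇s ∨ s is true.
      At x: ◇◇s requires ◇s at some successor in {x, z, t, m, n, k}.
        ◇s holds at x, so ◇◇s is true at x.

No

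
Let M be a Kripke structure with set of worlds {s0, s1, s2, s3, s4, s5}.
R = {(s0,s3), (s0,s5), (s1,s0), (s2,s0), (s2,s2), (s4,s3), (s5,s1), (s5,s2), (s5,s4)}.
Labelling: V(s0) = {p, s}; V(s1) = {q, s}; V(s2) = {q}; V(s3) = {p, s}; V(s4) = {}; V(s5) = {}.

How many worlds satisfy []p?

3

Let φ = []p. Evaluate φ at each world:
  s0 (successors {s3, s5}): φ is false.
  s1 (successors {s0}): φ is true.
  s2 (successors {s0, s2}): φ is false.
  s3 (successors ∅): φ is true.
  s4 (successors {s3}): φ is true.
  s5 (successors {s1, s2, s4}): φ is false.
For instance, at s2:
  At s2: []p requires p at every successor {s0, s2}.
    p fails at s2, so []p is false at s2.
Satisfying worlds: {s1, s3, s4}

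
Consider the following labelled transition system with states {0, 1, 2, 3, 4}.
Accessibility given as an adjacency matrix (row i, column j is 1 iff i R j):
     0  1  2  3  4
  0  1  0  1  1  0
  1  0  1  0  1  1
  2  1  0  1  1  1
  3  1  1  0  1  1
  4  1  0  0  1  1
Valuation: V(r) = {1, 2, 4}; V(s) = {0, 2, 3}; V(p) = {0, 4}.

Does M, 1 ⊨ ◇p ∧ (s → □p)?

Yes

At 1: ◇p is true, s → □p is true, so ◇p ∧ (s → □p) is true.
  At 1: ◇p requires p at some successor in {1, 3, 4}.
    p holds at 4, so ◇p is true at 1.
  At 1: s is false, □p is false, so s → □p is true.
    At 1: □p requires p at every successor {1, 3, 4}.
      p fails at 1, so □p is false at 1.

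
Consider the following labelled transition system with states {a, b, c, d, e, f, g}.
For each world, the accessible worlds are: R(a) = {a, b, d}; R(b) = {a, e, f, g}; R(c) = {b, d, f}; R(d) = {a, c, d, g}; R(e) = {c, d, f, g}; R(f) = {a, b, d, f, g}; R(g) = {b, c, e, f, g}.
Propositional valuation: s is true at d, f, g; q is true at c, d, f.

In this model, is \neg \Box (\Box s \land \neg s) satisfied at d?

Recall that \Box ψ holds at a world iff ψ holds at every accessible world, and \Diamond ψ holds iff ψ holds at some accessible world.
At d: \Box (\Box s \land \neg s) is false, so \neg \Box (\Box s \land \neg s) is true.
  At d: \Box (\Box s \land \neg s) requires \Box s \land \neg s at every successor {a, c, d, g}.
    \Box s \land \neg s fails at a, so \Box (\Box s \land \neg s) is false at d.
      At a: \Box s is false, \neg s is true, so \Box s \land \neg s is false.

Yes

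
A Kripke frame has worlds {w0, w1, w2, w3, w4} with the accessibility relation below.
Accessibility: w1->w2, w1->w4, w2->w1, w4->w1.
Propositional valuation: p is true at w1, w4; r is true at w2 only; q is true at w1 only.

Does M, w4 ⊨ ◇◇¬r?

Yes

At w4: ◇◇¬r requires ◇¬r at some successor in {w1}.
  ◇¬r holds at w1, so ◇◇¬r is true at w4.
    At w1: ◇¬r requires ¬r at some successor in {w2, w4}.
      ¬r holds at w4, so ◇¬r is true at w1.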